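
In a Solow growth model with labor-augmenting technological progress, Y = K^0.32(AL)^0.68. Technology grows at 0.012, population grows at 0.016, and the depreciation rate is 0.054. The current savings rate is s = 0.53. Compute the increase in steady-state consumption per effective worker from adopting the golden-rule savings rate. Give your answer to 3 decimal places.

Δc ≈ 0.160

Break-even investment rate: n + g + δ = 0.016 + 0.012 + 0.054 = 0.082.
Current steady state (s = 0.53): k* = (0.53/0.082)^(1/0.68) ≈ 15.5545, y* = 15.5545^0.32 ≈ 2.4065, c* = (1−0.53)·2.4065 ≈ 1.1311.
At the golden rule the marginal product of capital equals n+g+δ: 0.32·k^(0.32−1) = 0.082. Solving, k_gold = (0.32/0.082)^(1/0.68) ≈ 7.4065.
y_gold = 7.4065^0.32 ≈ 1.8979, c_gold = y_gold − 0.082·k_gold ≈ 1.2906.
Gain: Δc = 1.2906 − 1.1311 ≈ 0.1595.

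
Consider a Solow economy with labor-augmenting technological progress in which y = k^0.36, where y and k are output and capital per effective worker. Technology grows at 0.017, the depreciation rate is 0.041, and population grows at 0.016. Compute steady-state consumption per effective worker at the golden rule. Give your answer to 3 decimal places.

Capital per effective worker breaks even when investment replaces (n + g + δ)·k; here n + g + δ = 0.074.
Maximizing c = f(k) − (n+g+δ)·k gives f'(k) = n+g+δ, i.e. 0.36·k^(0.36−1) = 0.074, so k_gold = (0.36/0.074)^(1/0.64) ≈ 11.8454.
y_gold = 11.8454^0.36 ≈ 2.4349.
c_gold = y_gold − (n+g+δ)·k_gold = 2.4349 − 0.074·11.8454 ≈ 1.5583.

c_gold ≈ 1.558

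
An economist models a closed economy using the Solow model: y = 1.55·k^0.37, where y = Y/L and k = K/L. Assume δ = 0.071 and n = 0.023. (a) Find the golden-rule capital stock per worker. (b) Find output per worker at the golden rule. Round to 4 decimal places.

Break-even investment rate: n + δ = 0.023 + 0.071 = 0.094.
Setting f'(k) = n+δ gives 0.37·1.55·k^(0.37−1) = 0.094, hence k_gold = (0.37·1.55/0.094)^(1/0.63) ≈ 17.6472.
y_gold = 1.55·17.6472^0.37 ≈ 4.4833.

(a) k_gold ≈ 17.6472; (b) y_gold ≈ 4.4833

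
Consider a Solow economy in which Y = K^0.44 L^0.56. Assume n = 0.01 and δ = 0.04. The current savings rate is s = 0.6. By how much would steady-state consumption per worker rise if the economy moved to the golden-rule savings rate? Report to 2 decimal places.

Δc ≈ 0.27

n + δ = 0.01 + 0.04 = 0.05.
Current steady state (s = 0.6): k* = (0.6/0.05)^(1/0.56) ≈ 84.5492, y* = 84.5492^0.44 ≈ 7.0458, c* = (1−0.6)·7.0458 ≈ 2.8183.
Setting f'(k) = n+δ gives 0.44·k^(0.44−1) = 0.05, hence k_gold = (0.44/0.05)^(1/0.56) ≈ 48.5933.
y_gold = 48.5933^0.44 ≈ 5.5220, c_gold = y_gold − 0.05·k_gold ≈ 3.0923.
Gain: Δc = 3.0923 − 2.8183 ≈ 0.2740.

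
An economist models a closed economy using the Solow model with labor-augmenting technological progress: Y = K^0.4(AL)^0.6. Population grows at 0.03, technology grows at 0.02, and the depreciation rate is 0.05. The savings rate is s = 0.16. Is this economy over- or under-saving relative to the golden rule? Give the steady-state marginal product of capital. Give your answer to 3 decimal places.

The effective depreciation rate is n + g + δ = 0.03 + 0.02 + 0.05 = 0.1.
Steady-state k*: s·k^0.4 = 0.1·k gives k* = (0.16/0.1)^(1/0.6) ≈ 2.1888.
MPK = 0.4·2.1888^(-0.6) ≈ 0.2500.
MPK > n+g+δ = 0.1, so the economy is dynamically efficient (under-saving).

under-saving; MPK ≈ 0.250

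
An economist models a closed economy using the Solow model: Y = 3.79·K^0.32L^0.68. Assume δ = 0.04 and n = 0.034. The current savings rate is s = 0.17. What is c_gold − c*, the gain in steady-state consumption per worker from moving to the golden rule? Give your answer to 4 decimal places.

Break-even investment rate: n + δ = 0.034 + 0.04 = 0.074.
Current steady state (s = 0.17): k* = (0.17·3.79/0.074)^(1/0.68) ≈ 24.1069, y* = 3.79·24.1069^0.32 ≈ 10.4936, c* = (1−0.17)·10.4936 ≈ 8.7097.
Golden rule sets MPK = n+δ: 0.32·3.79·k^(0.32−1) = 0.074, so k_gold = (0.32·3.79/0.074)^(1/0.68) ≈ 61.1102.
y_gold = 3.79·61.1102^0.32 ≈ 14.1317, c_gold = y_gold − 0.074·k_gold ≈ 9.6096.
Gain: Δc = 9.6096 − 8.7097 ≈ 0.8999.

Δc ≈ 0.8999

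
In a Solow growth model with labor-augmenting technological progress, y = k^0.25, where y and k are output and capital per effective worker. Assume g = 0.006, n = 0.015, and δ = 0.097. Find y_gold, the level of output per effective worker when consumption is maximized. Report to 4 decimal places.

The effective depreciation rate is n + g + δ = 0.015 + 0.006 + 0.097 = 0.118.
Maximizing c = f(k) − (n+g+δ)·k gives f'(k) = n+g+δ, i.e. 0.25·k^(0.25−1) = 0.118, so k_gold = (0.25/0.118)^(1/0.75) ≈ 2.7211.
Output: y_gold = k_gold^0.25 = 2.7211^0.25 ≈ 1.2844.

y_gold ≈ 1.2844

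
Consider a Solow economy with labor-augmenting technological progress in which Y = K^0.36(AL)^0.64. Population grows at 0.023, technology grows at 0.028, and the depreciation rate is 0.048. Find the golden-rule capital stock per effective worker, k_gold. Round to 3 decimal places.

Capital per effective worker breaks even when investment replaces (n + g + δ)·k; here n + g + δ = 0.099.
Maximizing c = f(k) − (n+g+δ)·k gives f'(k) = n+g+δ, i.e. 0.36·k^(0.36−1) = 0.099, so k_gold = (0.36/0.099)^(1/0.64) ≈ 7.5170.

k_gold ≈ 7.517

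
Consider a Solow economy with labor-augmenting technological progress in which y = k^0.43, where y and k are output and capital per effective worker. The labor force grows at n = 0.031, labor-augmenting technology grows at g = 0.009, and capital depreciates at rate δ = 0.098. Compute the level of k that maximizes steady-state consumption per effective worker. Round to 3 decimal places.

k_gold ≈ 7.344

Capital per effective worker breaks even when investment replaces (n + g + δ)·k; here n + g + δ = 0.138.
At the golden rule the marginal product of capital equals n+g+δ: 0.43·k^(0.43−1) = 0.138. Solving, k_gold = (0.43/0.138)^(1/0.57) ≈ 7.3442.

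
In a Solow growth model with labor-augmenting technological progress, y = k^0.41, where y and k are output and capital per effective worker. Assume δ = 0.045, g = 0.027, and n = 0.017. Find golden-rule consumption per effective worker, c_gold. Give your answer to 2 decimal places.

c_gold ≈ 1.71

The effective depreciation rate is n + g + δ = 0.017 + 0.027 + 0.045 = 0.089.
Maximizing c = f(k) − (n+g+δ)·k gives f'(k) = n+g+δ, i.e. 0.41·k^(0.41−1) = 0.089, so k_gold = (0.41/0.089)^(1/0.59) ≈ 13.3167.
y_gold = 13.3167^0.41 ≈ 2.8907.
c_gold = y_gold − (n+g+δ)·k_gold = 2.8907 − 0.089·13.3167 ≈ 1.7055.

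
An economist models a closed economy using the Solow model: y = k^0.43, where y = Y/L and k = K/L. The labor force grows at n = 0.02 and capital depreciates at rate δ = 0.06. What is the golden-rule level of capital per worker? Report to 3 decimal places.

k_gold ≈ 19.115

The effective depreciation rate is n + δ = 0.02 + 0.06 = 0.08.
Golden rule sets MPK = n+δ: 0.43·k^(0.43−1) = 0.08, so k_gold = (0.43/0.08)^(1/0.57) ≈ 19.1146.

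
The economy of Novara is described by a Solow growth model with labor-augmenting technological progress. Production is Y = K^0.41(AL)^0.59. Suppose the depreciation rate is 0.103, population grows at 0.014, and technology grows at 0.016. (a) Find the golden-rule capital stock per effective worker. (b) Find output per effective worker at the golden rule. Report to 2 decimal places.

(a) k_gold ≈ 6.74; (b) y_gold ≈ 2.19

Break-even investment rate: n + g + δ = 0.014 + 0.016 + 0.103 = 0.133.
Maximizing c = f(k) − (n+g+δ)·k gives f'(k) = n+g+δ, i.e. 0.41·k^(0.41−1) = 0.133, so k_gold = (0.41/0.133)^(1/0.59) ≈ 6.7406.
y_gold = 6.7406^0.41 ≈ 2.1866.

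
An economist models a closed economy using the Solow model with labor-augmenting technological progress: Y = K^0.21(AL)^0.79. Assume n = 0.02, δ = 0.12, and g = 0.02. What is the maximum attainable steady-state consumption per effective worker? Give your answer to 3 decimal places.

c_gold ≈ 0.849

The effective depreciation rate is n + g + δ = 0.02 + 0.02 + 0.12 = 0.16.
Golden rule sets MPK = n+g+δ: 0.21·k^(0.21−1) = 0.16, so k_gold = (0.21/0.16)^(1/0.79) ≈ 1.4109.
y_gold = 1.4109^0.21 ≈ 1.0750.
c_gold = y_gold − (n+g+δ)·k_gold = 1.0750 − 0.16·1.4109 ≈ 0.8492.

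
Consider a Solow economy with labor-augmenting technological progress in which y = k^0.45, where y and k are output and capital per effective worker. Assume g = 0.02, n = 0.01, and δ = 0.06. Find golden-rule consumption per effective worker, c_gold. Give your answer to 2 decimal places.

c_gold ≈ 2.05

The effective depreciation rate is n + g + δ = 0.01 + 0.02 + 0.06 = 0.09.
Maximizing c = f(k) − (n+g+δ)·k gives f'(k) = n+g+δ, i.e. 0.45·k^(0.45−1) = 0.09, so k_gold = (0.45/0.09)^(1/0.55) ≈ 18.6575.
y_gold = 18.6575^0.45 ≈ 3.7315.
c_gold = y_gold − (n+g+δ)·k_gold = 3.7315 − 0.09·18.6575 ≈ 2.0523.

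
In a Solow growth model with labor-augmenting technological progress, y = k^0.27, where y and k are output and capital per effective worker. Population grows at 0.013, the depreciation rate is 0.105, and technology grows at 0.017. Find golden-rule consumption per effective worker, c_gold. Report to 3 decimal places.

The effective depreciation rate is n + g + δ = 0.013 + 0.017 + 0.105 = 0.135.
At the golden rule the marginal product of capital equals n+g+δ: 0.27·k^(0.27−1) = 0.135. Solving, k_gold = (0.27/0.135)^(1/0.73) ≈ 2.5845.
y_gold = 2.5845^0.27 ≈ 1.2922.
c_gold = y_gold − (n+g+δ)·k_gold = 1.2922 − 0.135·2.5845 ≈ 0.9433.

c_gold ≈ 0.943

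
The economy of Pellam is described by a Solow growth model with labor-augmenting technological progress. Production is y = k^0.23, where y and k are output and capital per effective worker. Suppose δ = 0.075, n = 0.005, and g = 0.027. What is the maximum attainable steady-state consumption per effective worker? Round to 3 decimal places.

c_gold ≈ 0.968

n + g + δ = 0.005 + 0.027 + 0.075 = 0.107.
At the golden rule the marginal product of capital equals n+g+δ: 0.23·k^(0.23−1) = 0.107. Solving, k_gold = (0.23/0.107)^(1/0.77) ≈ 2.7016.
y_gold = 2.7016^0.23 ≈ 1.2568.
c_gold = y_gold − (n+g+δ)·k_gold = 1.2568 − 0.107·2.7016 ≈ 0.9677.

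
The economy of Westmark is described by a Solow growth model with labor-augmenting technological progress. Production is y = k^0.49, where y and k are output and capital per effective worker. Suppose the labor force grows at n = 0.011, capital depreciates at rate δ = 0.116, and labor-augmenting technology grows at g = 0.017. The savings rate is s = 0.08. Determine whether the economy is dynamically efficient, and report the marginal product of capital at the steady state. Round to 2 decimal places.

n + g + δ = 0.011 + 0.017 + 0.116 = 0.144.
Steady-state k*: s·k^0.49 = 0.144·k gives k* = (0.08/0.144)^(1/0.51) ≈ 0.3158.
MPK = 0.49·0.3158^(-0.51) ≈ 0.8820.
MPK > n+g+δ = 0.144, so the economy is dynamically efficient (under-saving).

dynamically efficient; MPK ≈ 0.88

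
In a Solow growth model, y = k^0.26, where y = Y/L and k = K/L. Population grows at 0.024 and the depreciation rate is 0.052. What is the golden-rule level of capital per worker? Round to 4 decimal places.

The effective depreciation rate is n + δ = 0.024 + 0.052 = 0.076.
Setting f'(k) = n+δ gives 0.26·k^(0.26−1) = 0.076, hence k_gold = (0.26/0.076)^(1/0.74) ≈ 5.2703.

k_gold ≈ 5.2703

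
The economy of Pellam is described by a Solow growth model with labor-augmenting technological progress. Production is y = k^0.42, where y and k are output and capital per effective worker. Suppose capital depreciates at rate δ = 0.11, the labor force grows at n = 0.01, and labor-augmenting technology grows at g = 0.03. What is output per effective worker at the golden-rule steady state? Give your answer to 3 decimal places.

y_gold ≈ 2.108

The effective depreciation rate is n + g + δ = 0.01 + 0.03 + 0.11 = 0.15.
At the golden rule the marginal product of capital equals n+g+δ: 0.42·k^(0.42−1) = 0.15. Solving, k_gold = (0.42/0.15)^(1/0.58) ≈ 5.9015.
Output: y_gold = k_gold^0.42 = 5.9015^0.42 ≈ 2.1077.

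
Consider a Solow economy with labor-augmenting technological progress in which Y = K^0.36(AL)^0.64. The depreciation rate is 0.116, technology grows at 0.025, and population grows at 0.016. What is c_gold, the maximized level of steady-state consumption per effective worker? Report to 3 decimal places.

c_gold ≈ 1.021

The effective depreciation rate is n + g + δ = 0.016 + 0.025 + 0.116 = 0.157.
At the golden rule the marginal product of capital equals n+g+δ: 0.36·k^(0.36−1) = 0.157. Solving, k_gold = (0.36/0.157)^(1/0.64) ≈ 3.6570.
y_gold = 3.6570^0.36 ≈ 1.5949.
c_gold = y_gold − (n+g+δ)·k_gold = 1.5949 − 0.157·3.6570 ≈ 1.0207.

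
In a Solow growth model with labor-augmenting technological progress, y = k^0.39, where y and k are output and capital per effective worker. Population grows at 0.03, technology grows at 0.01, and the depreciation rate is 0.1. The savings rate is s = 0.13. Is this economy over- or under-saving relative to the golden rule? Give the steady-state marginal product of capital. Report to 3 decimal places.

Break-even investment rate: n + g + δ = 0.03 + 0.01 + 0.1 = 0.14.
Steady-state k*: s·k^0.39 = 0.14·k gives k* = (0.13/0.14)^(1/0.61) ≈ 0.8856.
MPK = 0.39·0.8856^(-0.61) ≈ 0.4200.
MPK > n+g+δ = 0.14, so the economy is dynamically efficient (under-saving).

under-saving; MPK ≈ 0.420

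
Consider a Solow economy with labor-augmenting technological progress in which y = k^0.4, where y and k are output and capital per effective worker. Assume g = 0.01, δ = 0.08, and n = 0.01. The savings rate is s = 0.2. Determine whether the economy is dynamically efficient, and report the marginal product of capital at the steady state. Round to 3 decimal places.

dynamically efficient; MPK ≈ 0.200

Break-even investment rate: n + g + δ = 0.01 + 0.01 + 0.08 = 0.1.
Steady-state k*: s·k^0.4 = 0.1·k gives k* = (0.2/0.1)^(1/0.6) ≈ 3.1748.
MPK = 0.4·3.1748^(-0.6) ≈ 0.2000.
MPK > n+g+δ = 0.1, so the economy is dynamically efficient (under-saving).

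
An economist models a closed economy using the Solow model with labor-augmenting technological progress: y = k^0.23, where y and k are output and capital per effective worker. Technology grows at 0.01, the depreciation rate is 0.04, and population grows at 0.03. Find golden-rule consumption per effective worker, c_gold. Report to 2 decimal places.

The effective depreciation rate is n + g + δ = 0.03 + 0.01 + 0.04 = 0.08.
Maximizing c = f(k) − (n+g+δ)·k gives f'(k) = n+g+δ, i.e. 0.23·k^(0.23−1) = 0.08, so k_gold = (0.23/0.08)^(1/0.77) ≈ 3.9412.
y_gold = 3.9412^0.23 ≈ 1.3709.
c_gold = y_gold − (n+g+δ)·k_gold = 1.3709 − 0.08·3.9412 ≈ 1.0556.

c_gold ≈ 1.06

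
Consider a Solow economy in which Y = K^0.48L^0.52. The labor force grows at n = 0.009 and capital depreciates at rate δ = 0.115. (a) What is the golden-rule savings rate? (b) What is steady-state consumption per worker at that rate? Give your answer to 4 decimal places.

n + δ = 0.009 + 0.115 = 0.124.
For Cobb-Douglas, s_gold equals capital's share: s_gold = 0.48.
Maximizing c = f(k) − (n+δ)·k gives f'(k) = n+δ, i.e. 0.48·k^(0.48−1) = 0.124, so k_gold = (0.48/0.124)^(1/0.52) ≈ 13.5027.
y_gold = 13.5027^0.48 ≈ 3.4882; c_gold = (1−0.48)·y_gold ≈ 1.8139.

(a) s_gold = 0.4800; (b) c_gold ≈ 1.8139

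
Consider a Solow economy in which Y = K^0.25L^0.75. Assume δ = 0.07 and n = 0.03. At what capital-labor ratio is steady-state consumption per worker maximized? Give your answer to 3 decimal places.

Capital per worker breaks even when investment replaces (n + δ)·k; here n + δ = 0.1.
Maximizing c = f(k) − (n+δ)·k gives f'(k) = n+δ, i.e. 0.25·k^(0.25−1) = 0.1, so k_gold = (0.25/0.1)^(1/0.75) ≈ 3.3930.

k_gold ≈ 3.393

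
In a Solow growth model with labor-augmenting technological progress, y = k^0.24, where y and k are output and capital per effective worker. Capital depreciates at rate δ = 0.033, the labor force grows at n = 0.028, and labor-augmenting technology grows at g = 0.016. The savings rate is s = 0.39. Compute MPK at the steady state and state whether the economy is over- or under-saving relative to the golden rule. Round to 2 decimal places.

over-saving; MPK ≈ 0.05

The effective depreciation rate is n + g + δ = 0.028 + 0.016 + 0.033 = 0.077.
Steady-state k*: s·k^0.24 = 0.077·k gives k* = (0.39/0.077)^(1/0.76) ≈ 8.4542.
MPK = 0.24·8.4542^(-0.76) ≈ 0.0474.
MPK < n+g+δ = 0.077, so the economy is dynamically inefficient (over-saving).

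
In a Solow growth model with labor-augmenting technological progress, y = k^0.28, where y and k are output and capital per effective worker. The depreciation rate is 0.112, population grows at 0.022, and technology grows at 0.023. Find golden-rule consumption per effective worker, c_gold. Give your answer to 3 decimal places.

c_gold ≈ 0.902

Break-even investment rate: n + g + δ = 0.022 + 0.023 + 0.112 = 0.157.
At the golden rule the marginal product of capital equals n+g+δ: 0.28·k^(0.28−1) = 0.157. Solving, k_gold = (0.28/0.157)^(1/0.72) ≈ 2.2334.
y_gold = 2.2334^0.28 ≈ 1.2523.
c_gold = y_gold − (n+g+δ)·k_gold = 1.2523 − 0.157·2.2334 ≈ 0.9017.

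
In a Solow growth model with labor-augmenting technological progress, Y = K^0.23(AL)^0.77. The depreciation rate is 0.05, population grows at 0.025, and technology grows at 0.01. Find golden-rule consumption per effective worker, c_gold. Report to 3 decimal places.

c_gold ≈ 1.037

n + g + δ = 0.025 + 0.01 + 0.05 = 0.085.
Maximizing c = f(k) − (n+g+δ)·k gives f'(k) = n+g+δ, i.e. 0.23·k^(0.23−1) = 0.085, so k_gold = (0.23/0.085)^(1/0.77) ≈ 3.6428.
y_gold = 3.6428^0.23 ≈ 1.3463.
c_gold = y_gold − (n+g+δ)·k_gold = 1.3463 − 0.085·3.6428 ≈ 1.0366.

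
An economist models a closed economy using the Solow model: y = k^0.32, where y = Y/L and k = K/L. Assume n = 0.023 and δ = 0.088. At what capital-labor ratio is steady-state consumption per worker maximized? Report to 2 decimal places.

Capital per worker breaks even when investment replaces (n + δ)·k; here n + δ = 0.111.
Golden rule sets MPK = n+δ: 0.32·k^(0.32−1) = 0.111, so k_gold = (0.32/0.111)^(1/0.68) ≈ 4.7448.

k_gold ≈ 4.74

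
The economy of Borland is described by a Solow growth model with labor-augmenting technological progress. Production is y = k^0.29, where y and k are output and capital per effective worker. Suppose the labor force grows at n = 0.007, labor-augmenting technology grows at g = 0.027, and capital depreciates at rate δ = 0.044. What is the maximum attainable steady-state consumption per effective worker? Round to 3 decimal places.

c_gold ≈ 1.214

Capital per effective worker breaks even when investment replaces (n + g + δ)·k; here n + g + δ = 0.078.
Maximizing c = f(k) − (n+g+δ)·k gives f'(k) = n+g+δ, i.e. 0.29·k^(0.29−1) = 0.078, so k_gold = (0.29/0.078)^(1/0.71) ≈ 6.3569.
y_gold = 6.3569^0.29 ≈ 1.7098.
c_gold = y_gold − (n+g+δ)·k_gold = 1.7098 − 0.078·6.3569 ≈ 1.2139.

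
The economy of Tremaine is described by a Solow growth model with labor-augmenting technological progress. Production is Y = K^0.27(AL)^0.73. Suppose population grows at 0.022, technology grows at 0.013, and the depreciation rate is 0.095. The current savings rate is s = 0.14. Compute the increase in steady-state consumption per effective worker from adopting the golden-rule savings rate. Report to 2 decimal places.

n + g + δ = 0.022 + 0.013 + 0.095 = 0.13.
Current steady state (s = 0.14): k* = (0.14/0.13)^(1/0.73) ≈ 1.1068, y* = 1.1068^0.27 ≈ 1.0278, c* = (1−0.14)·1.0278 ≈ 0.8839.
At the golden rule the marginal product of capital equals n+g+δ: 0.27·k^(0.27−1) = 0.13. Solving, k_gold = (0.27/0.13)^(1/0.73) ≈ 2.7216.
y_gold = 2.7216^0.27 ≈ 1.3104, c_gold = y_gold − 0.13·k_gold ≈ 0.9566.
Gain: Δc = 0.9566 − 0.8839 ≈ 0.0727.

Δc ≈ 0.07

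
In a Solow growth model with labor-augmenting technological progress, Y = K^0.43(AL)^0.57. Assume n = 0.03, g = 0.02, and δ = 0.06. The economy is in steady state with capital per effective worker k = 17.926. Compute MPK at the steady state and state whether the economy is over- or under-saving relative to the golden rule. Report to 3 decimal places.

n + g + δ = 0.03 + 0.02 + 0.06 = 0.11.
MPK = 0.43·k^(0.43−1) = 0.43·17.926^(-0.57) ≈ 0.0830.
MPK < 0.11, so the economy is dynamically inefficient (over-saving).

over-saving; MPK ≈ 0.083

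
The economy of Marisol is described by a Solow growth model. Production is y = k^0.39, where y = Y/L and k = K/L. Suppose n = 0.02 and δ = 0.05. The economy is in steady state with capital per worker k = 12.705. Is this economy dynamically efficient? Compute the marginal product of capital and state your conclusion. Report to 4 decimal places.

dynamically efficient; MPK ≈ 0.0827

n + δ = 0.02 + 0.05 = 0.07.
MPK = 0.39·k^(0.39−1) = 0.39·12.705^(-0.61) ≈ 0.0827.
MPK > 0.07, so the economy is dynamically efficient (under-saving).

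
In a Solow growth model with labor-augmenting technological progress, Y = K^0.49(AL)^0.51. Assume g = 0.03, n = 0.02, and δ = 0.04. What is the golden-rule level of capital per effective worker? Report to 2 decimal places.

n + g + δ = 0.02 + 0.03 + 0.04 = 0.09.
Maximizing c = f(k) − (n+g+δ)·k gives f'(k) = n+g+δ, i.e. 0.49·k^(0.49−1) = 0.09, so k_gold = (0.49/0.09)^(1/0.51) ≈ 27.7362.

k_gold ≈ 27.74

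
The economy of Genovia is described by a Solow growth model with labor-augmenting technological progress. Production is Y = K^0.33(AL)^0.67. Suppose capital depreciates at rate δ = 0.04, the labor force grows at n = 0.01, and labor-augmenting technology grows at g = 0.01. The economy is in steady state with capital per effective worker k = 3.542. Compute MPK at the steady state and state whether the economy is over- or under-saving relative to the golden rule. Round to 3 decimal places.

under-saving; MPK ≈ 0.141

Break-even investment rate: n + g + δ = 0.01 + 0.01 + 0.04 = 0.06.
MPK = 0.33·k^(0.33−1) = 0.33·3.542^(-0.67) ≈ 0.1414.
MPK > 0.06, so the economy is dynamically efficient (under-saving).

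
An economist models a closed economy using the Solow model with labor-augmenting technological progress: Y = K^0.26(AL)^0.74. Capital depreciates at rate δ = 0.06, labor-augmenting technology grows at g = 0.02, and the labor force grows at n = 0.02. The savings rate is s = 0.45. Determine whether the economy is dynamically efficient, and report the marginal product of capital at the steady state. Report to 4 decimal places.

Break-even investment rate: n + g + δ = 0.02 + 0.02 + 0.06 = 0.1.
Steady-state k*: s·k^0.26 = 0.1·k gives k* = (0.45/0.1)^(1/0.74) ≈ 7.6334.
MPK = 0.26·7.6334^(-0.74) ≈ 0.0578.
MPK < n+g+δ = 0.1, so the economy is dynamically inefficient (over-saving).

dynamically inefficient; MPK ≈ 0.0578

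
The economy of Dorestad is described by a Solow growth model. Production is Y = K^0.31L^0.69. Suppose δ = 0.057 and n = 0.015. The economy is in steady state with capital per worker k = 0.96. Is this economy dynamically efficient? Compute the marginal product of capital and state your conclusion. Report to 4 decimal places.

Capital per worker breaks even when investment replaces (n + δ)·k; here n + δ = 0.072.
MPK = 0.31·k^(0.31−1) = 0.31·0.96^(-0.69) ≈ 0.3189.
MPK > 0.072, so the economy is dynamically efficient (under-saving).

dynamically efficient; MPK ≈ 0.3189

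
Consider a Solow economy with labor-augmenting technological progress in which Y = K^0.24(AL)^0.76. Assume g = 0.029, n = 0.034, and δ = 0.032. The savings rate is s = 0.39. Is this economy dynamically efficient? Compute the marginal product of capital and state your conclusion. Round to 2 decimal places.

dynamically inefficient; MPK ≈ 0.06

Break-even investment rate: n + g + δ = 0.034 + 0.029 + 0.032 = 0.095.
Steady-state k*: s·k^0.24 = 0.095·k gives k* = (0.39/0.095)^(1/0.76) ≈ 6.4125.
MPK = 0.24·6.4125^(-0.76) ≈ 0.0585.
MPK < n+g+δ = 0.095, so the economy is dynamically inefficient (over-saving).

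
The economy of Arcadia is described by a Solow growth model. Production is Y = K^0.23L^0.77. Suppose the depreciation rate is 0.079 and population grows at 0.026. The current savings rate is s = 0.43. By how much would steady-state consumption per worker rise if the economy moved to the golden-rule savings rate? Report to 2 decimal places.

Δc ≈ 0.10

n + δ = 0.026 + 0.079 = 0.105.
Current steady state (s = 0.43): k* = (0.43/0.105)^(1/0.77) ≈ 6.2398, y* = 6.2398^0.23 ≈ 1.5237, c* = (1−0.43)·1.5237 ≈ 0.8685.
At the golden rule the marginal product of capital equals n+δ: 0.23·k^(0.23−1) = 0.105. Solving, k_gold = (0.23/0.105)^(1/0.77) ≈ 2.7686.
y_gold = 2.7686^0.23 ≈ 1.2639, c_gold = y_gold − 0.105·k_gold ≈ 0.9732.
Gain: Δc = 0.9732 − 0.8685 ≈ 0.1047.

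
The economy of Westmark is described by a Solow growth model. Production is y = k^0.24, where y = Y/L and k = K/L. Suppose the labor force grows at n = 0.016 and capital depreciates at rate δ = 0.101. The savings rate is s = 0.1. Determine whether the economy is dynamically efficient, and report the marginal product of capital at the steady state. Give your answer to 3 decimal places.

dynamically efficient; MPK ≈ 0.281

Break-even investment rate: n + δ = 0.016 + 0.101 = 0.117.
Steady-state k*: s·k^0.24 = 0.117·k gives k* = (0.1/0.117)^(1/0.76) ≈ 0.8134.
MPK = 0.24·0.8134^(-0.76) ≈ 0.2808.
MPK > n+δ = 0.117, so the economy is dynamically efficient (under-saving).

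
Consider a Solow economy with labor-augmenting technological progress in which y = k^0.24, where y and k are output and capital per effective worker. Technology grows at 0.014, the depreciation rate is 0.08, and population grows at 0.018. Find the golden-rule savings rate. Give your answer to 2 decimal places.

Break-even investment rate: n + g + δ = 0.018 + 0.014 + 0.08 = 0.112.
At the golden rule MPK = n+g+δ, and in any Cobb-Douglas steady state s = (n+g+δ)·k/y = MPK·k/y = capital's share 0.24.

s_gold = 0.24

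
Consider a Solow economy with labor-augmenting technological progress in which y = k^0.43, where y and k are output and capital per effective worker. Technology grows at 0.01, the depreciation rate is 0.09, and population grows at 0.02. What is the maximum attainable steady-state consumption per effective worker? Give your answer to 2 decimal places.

The effective depreciation rate is n + g + δ = 0.02 + 0.01 + 0.09 = 0.12.
At the golden rule the marginal product of capital equals n+g+δ: 0.43·k^(0.43−1) = 0.12. Solving, k_gold = (0.43/0.12)^(1/0.57) ≈ 9.3850.
y_gold = 9.3850^0.43 ≈ 2.6191.
c_gold = y_gold − (n+g+δ)·k_gold = 2.6191 − 0.12·9.3850 ≈ 1.4929.

c_gold ≈ 1.49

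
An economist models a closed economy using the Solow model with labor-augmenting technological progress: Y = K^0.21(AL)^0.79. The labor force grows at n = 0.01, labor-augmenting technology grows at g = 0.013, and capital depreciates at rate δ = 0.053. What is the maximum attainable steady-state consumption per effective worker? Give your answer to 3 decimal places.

c_gold ≈ 1.035

Capital per effective worker breaks even when investment replaces (n + g + δ)·k; here n + g + δ = 0.076.
Maximizing c = f(k) − (n+g+δ)·k gives f'(k) = n+g+δ, i.e. 0.21·k^(0.21−1) = 0.076, so k_gold = (0.21/0.076)^(1/0.79) ≈ 3.6203.
y_gold = 3.6203^0.21 ≈ 1.3102.
c_gold = y_gold − (n+g+δ)·k_gold = 1.3102 − 0.076·3.6203 ≈ 1.0351.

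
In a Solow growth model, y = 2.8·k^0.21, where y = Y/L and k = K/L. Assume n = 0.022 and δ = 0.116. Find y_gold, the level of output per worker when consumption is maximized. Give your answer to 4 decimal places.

y_gold ≈ 4.1162

Capital per worker breaks even when investment replaces (n + δ)·k; here n + δ = 0.138.
At the golden rule the marginal product of capital equals n+δ: 0.21·2.8·k^(0.21−1) = 0.138. Solving, k_gold = (0.21·2.8/0.138)^(1/0.79) ≈ 6.2637.
Output: y_gold = 2.8·k_gold^0.21 = 2.8·6.2637^0.21 ≈ 4.1162.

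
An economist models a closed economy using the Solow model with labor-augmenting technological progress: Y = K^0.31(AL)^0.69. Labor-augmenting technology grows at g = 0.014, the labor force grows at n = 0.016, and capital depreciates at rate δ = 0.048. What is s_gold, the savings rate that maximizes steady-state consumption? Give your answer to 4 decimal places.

s_gold = 0.3100

n + g + δ = 0.016 + 0.014 + 0.048 = 0.078.
At the golden rule MPK = n+g+δ, and in any Cobb-Douglas steady state s = (n+g+δ)·k/y = MPK·k/y = capital's share 0.31.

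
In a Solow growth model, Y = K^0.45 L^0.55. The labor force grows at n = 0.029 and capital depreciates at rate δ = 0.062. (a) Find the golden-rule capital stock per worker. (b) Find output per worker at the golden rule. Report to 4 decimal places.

(a) k_gold ≈ 18.2864; (b) y_gold ≈ 3.6979

The effective depreciation rate is n + δ = 0.029 + 0.062 = 0.091.
Golden rule sets MPK = n+δ: 0.45·k^(0.45−1) = 0.091, so k_gold = (0.45/0.091)^(1/0.55) ≈ 18.2864.
y_gold = 18.2864^0.45 ≈ 3.6979.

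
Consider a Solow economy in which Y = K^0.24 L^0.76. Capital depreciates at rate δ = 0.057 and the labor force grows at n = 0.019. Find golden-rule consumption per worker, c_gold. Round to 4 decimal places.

c_gold ≈ 1.0927

The effective depreciation rate is n + δ = 0.019 + 0.057 = 0.076.
At the golden rule the marginal product of capital equals n+δ: 0.24·k^(0.24−1) = 0.076. Solving, k_gold = (0.24/0.076)^(1/0.76) ≈ 4.5405.
y_gold = 4.5405^0.24 ≈ 1.4378.
c_gold = y_gold − (n+δ)·k_gold = 1.4378 − 0.076·4.5405 ≈ 1.0927.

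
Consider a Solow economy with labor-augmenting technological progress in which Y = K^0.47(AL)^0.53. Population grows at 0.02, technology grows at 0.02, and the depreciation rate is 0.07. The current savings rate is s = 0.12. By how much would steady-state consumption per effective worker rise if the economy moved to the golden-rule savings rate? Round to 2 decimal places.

Δc ≈ 0.97

n + g + δ = 0.02 + 0.02 + 0.07 = 0.11.
Current steady state (s = 0.12): k* = (0.12/0.11)^(1/0.53) ≈ 1.1784, y* = 1.1784^0.47 ≈ 1.0802, c* = (1−0.12)·1.0802 ≈ 0.9506.
Golden rule sets MPK = n+g+δ: 0.47·k^(0.47−1) = 0.11, so k_gold = (0.47/0.11)^(1/0.53) ≈ 15.4885.
y_gold = 15.4885^0.47 ≈ 3.6250, c_gold = y_gold − 0.11·k_gold ≈ 1.9212.
Gain: Δc = 1.9212 − 0.9506 ≈ 0.9706.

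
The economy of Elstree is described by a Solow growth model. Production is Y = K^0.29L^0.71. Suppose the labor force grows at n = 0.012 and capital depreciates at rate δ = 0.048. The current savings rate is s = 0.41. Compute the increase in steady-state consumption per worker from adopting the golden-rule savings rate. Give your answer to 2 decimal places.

Δc ≈ 0.06

Break-even investment rate: n + δ = 0.012 + 0.048 = 0.06.
Current steady state (s = 0.41): k* = (0.41/0.06)^(1/0.71) ≈ 14.9809, y* = 14.9809^0.29 ≈ 2.1923, c* = (1−0.41)·2.1923 ≈ 1.2935.
Golden rule sets MPK = n+δ: 0.29·k^(0.29−1) = 0.06, so k_gold = (0.29/0.06)^(1/0.71) ≈ 9.1987.
y_gold = 9.1987^0.29 ≈ 1.9032, c_gold = y_gold − 0.06·k_gold ≈ 1.3513.
Gain: Δc = 1.3513 − 1.2935 ≈ 0.0578.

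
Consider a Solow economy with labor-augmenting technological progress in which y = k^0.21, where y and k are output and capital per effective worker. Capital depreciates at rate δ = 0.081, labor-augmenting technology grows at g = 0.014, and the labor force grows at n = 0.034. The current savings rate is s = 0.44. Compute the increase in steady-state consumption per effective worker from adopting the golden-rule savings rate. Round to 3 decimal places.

Δc ≈ 0.123

Capital per effective worker breaks even when investment replaces (n + g + δ)·k; here n + g + δ = 0.129.
Current steady state (s = 0.44): k* = (0.44/0.129)^(1/0.79) ≈ 4.7262, y* = 4.7262^0.21 ≈ 1.3856, c* = (1−0.44)·1.3856 ≈ 0.7760.
Golden rule sets MPK = n+g+δ: 0.21·k^(0.21−1) = 0.129, so k_gold = (0.21/0.129)^(1/0.79) ≈ 1.8530.
y_gold = 1.8530^0.21 ≈ 1.1383, c_gold = y_gold − 0.129·k_gold ≈ 0.8993.
Gain: Δc = 0.8993 − 0.7760 ≈ 0.1233.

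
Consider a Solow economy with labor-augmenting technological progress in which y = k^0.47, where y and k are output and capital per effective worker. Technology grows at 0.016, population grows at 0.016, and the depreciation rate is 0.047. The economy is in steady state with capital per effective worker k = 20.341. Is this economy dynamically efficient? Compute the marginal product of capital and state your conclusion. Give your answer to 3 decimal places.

dynamically efficient; MPK ≈ 0.095

The effective depreciation rate is n + g + δ = 0.016 + 0.016 + 0.047 = 0.079.
MPK = 0.47·k^(0.47−1) = 0.47·20.341^(-0.53) ≈ 0.0952.
MPK > 0.079, so the economy is dynamically efficient (under-saving).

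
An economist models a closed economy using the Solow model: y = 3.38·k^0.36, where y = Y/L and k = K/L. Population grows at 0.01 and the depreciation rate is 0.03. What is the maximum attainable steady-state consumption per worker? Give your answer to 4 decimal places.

The effective depreciation rate is n + δ = 0.01 + 0.03 = 0.04.
Golden rule sets MPK = n+δ: 0.36·3.38·k^(0.36−1) = 0.04, so k_gold = (0.36·3.38/0.04)^(1/0.64) ≈ 207.6999.
y_gold = 3.38·207.6999^0.36 ≈ 23.0778.
c_gold = y_gold − (n+δ)·k_gold = 23.0778 − 0.04·207.6999 ≈ 14.7698.

c_gold ≈ 14.7698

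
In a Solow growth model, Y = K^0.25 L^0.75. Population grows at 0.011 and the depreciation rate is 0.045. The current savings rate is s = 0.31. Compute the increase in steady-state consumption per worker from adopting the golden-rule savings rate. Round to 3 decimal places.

Capital per worker breaks even when investment replaces (n + δ)·k; here n + δ = 0.056.
Current steady state (s = 0.31): k* = (0.31/0.056)^(1/0.75) ≈ 9.7926, y* = 9.7926^0.25 ≈ 1.7690, c* = (1−0.31)·1.7690 ≈ 1.2206.
Golden rule sets MPK = n+δ: 0.25·k^(0.25−1) = 0.056, so k_gold = (0.25/0.056)^(1/0.75) ≈ 7.3508.
y_gold = 7.3508^0.25 ≈ 1.6466, c_gold = y_gold − 0.056·k_gold ≈ 1.2349.
Gain: Δc = 1.2349 − 1.2206 ≈ 0.0143.

Δc ≈ 0.014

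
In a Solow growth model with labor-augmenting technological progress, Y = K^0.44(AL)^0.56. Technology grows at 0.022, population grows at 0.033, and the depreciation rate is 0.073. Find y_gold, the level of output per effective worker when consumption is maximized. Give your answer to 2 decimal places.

y_gold ≈ 2.64

Capital per effective worker breaks even when investment replaces (n + g + δ)·k; here n + g + δ = 0.128.
Golden rule sets MPK = n+g+δ: 0.44·k^(0.44−1) = 0.128, so k_gold = (0.44/0.128)^(1/0.56) ≈ 9.0694.
Output: y_gold = k_gold^0.44 = 9.0694^0.44 ≈ 2.6384.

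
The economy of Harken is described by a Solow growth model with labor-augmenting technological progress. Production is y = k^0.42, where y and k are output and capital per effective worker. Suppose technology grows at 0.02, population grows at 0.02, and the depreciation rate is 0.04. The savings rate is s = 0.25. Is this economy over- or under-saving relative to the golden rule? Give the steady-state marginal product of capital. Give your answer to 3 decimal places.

Break-even investment rate: n + g + δ = 0.02 + 0.02 + 0.04 = 0.08.
Steady-state k*: s·k^0.42 = 0.08·k gives k* = (0.25/0.08)^(1/0.58) ≈ 7.1316.
MPK = 0.42·7.1316^(-0.58) ≈ 0.1344.
MPK > n+g+δ = 0.08, so the economy is dynamically efficient (under-saving).

under-saving; MPK ≈ 0.134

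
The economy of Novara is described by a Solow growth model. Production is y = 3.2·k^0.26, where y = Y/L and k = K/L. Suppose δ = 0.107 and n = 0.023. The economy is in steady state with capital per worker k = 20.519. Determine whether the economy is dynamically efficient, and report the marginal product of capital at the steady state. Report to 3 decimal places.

dynamically inefficient; MPK ≈ 0.089

Break-even investment rate: n + δ = 0.023 + 0.107 = 0.13.
MPK = 0.26·3.2·k^(0.26−1) = 0.26·3.2·20.519^(-0.74) ≈ 0.0889.
MPK < 0.13, so the economy is dynamically inefficient (over-saving).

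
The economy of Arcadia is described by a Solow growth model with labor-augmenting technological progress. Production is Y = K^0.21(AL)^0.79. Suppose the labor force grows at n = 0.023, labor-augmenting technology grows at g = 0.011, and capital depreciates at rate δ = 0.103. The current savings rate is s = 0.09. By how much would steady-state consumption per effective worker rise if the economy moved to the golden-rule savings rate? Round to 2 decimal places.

Δc ≈ 0.07

The effective depreciation rate is n + g + δ = 0.023 + 0.011 + 0.103 = 0.137.
Current steady state (s = 0.09): k* = (0.09/0.137)^(1/0.79) ≈ 0.5875, y* = 0.5875^0.21 ≈ 0.8943, c* = (1−0.09)·0.8943 ≈ 0.8138.
Golden rule sets MPK = n+g+δ: 0.21·k^(0.21−1) = 0.137, so k_gold = (0.21/0.137)^(1/0.79) ≈ 1.7172.
y_gold = 1.7172^0.21 ≈ 1.1202, c_gold = y_gold − 0.137·k_gold ≈ 0.8850.
Gain: Δc = 0.8850 − 0.8138 ≈ 0.0712.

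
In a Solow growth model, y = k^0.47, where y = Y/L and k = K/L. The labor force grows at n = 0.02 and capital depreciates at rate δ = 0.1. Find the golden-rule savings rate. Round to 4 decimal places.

Break-even investment rate: n + δ = 0.02 + 0.1 = 0.12.
At the golden rule MPK = n+δ, and in any Cobb-Douglas steady state s = (n+δ)·k/y = MPK·k/y = capital's share 0.47.

s_gold = 0.4700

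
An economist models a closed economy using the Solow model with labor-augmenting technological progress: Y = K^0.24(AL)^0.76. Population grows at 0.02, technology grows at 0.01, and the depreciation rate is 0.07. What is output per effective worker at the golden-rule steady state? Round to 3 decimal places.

y_gold ≈ 1.318

Break-even investment rate: n + g + δ = 0.02 + 0.01 + 0.07 = 0.1.
Setting f'(k) = n+g+δ gives 0.24·k^(0.24−1) = 0.1, hence k_gold = (0.24/0.1)^(1/0.76) ≈ 3.1643.
Output: y_gold = k_gold^0.24 = 3.1643^0.24 ≈ 1.3185.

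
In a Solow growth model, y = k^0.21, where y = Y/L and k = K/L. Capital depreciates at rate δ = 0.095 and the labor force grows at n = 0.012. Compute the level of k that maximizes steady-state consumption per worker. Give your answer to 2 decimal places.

The effective depreciation rate is n + δ = 0.012 + 0.095 = 0.107.
Maximizing c = f(k) − (n+δ)·k gives f'(k) = n+δ, i.e. 0.21·k^(0.21−1) = 0.107, so k_gold = (0.21/0.107)^(1/0.79) ≈ 2.3479.

k_gold ≈ 2.35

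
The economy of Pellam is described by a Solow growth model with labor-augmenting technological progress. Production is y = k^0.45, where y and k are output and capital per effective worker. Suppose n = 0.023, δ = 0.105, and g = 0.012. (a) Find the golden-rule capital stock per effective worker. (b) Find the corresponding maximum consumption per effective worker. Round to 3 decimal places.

(a) k_gold ≈ 8.355; (b) c_gold ≈ 1.430

The effective depreciation rate is n + g + δ = 0.023 + 0.012 + 0.105 = 0.14.
Golden rule sets MPK = n+g+δ: 0.45·k^(0.45−1) = 0.14, so k_gold = (0.45/0.14)^(1/0.55) ≈ 8.3555.
y_gold = 8.3555^0.45 ≈ 2.5995; c_gold = y_gold − 0.14·k_gold ≈ 1.4297.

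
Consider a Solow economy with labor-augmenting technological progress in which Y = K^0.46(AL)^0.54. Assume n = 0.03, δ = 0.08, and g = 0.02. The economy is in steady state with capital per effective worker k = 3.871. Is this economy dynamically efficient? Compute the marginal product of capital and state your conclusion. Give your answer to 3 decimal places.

dynamically efficient; MPK ≈ 0.221

Capital per effective worker breaks even when investment replaces (n + g + δ)·k; here n + g + δ = 0.13.
MPK = 0.46·k^(0.46−1) = 0.46·3.871^(-0.54) ≈ 0.2215.
MPK > 0.13, so the economy is dynamically efficient (under-saving).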